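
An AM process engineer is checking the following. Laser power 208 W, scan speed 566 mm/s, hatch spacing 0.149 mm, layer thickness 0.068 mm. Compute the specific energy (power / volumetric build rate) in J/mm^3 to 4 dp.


Build rate = 566 * 0.149 * 0.068 = 5.734712 mm^3/s
SE = 208 / 5.734712 = 36.2703 J/mm^3


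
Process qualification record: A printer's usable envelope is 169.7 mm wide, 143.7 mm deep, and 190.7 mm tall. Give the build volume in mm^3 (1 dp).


V = 169.7 * 143.7 * 190.7 = 4650389.2 mm^3


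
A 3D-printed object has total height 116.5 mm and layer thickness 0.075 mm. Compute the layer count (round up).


Layers = ceil(116.5/0.075) = 1554


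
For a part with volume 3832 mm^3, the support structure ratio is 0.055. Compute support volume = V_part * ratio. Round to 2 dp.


V_support = 3832 * 0.055 = 210.76 mm^3


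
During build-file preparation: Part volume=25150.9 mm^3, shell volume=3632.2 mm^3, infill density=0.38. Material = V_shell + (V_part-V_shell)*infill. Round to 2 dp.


V_infill = (25150.9 - 3632.2) * 0.38 = 8177.11
V_total = 3632.2 + 8177.11 = 11809.31 mm^3


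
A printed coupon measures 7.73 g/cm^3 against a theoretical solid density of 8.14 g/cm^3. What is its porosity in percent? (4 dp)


Porosity = (1-7.73/8.14)*100 = 5.0369 %


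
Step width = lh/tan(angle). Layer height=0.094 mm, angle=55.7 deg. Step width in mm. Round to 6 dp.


step = 0.094 / tan(55.7) = 0.064122 mm


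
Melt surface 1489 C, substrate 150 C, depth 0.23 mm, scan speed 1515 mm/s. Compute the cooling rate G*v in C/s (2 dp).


G = (1489-150)/0.23 = 5821.73913043 C/mm
CR = 5821.73913043 * 1515 = 8819934.78 C/s


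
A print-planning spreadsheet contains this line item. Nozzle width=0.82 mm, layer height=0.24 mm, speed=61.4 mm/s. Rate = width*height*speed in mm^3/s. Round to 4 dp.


Rate = 0.82 * 0.24 * 61.4 = 12.0835 mm^3/s


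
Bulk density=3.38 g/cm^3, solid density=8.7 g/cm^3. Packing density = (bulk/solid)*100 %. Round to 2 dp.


Packing = (3.38/8.7)*100 = 38.85 %


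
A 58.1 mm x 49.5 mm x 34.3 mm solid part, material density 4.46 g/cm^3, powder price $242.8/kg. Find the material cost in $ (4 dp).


V = 58.1 * 49.5 * 34.3 = 98645.085 mm^3 = 98.645085 cm^3
Mass = 98.645085 * 4.46 / 1000 = 0.43995708 kg
Cost = 0.43995708 * 242.8 = 106.8216 $


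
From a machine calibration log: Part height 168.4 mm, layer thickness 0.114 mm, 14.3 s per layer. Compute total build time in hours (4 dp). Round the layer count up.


Layers = ceil(168.4/0.114) = 1478
t = 1478 * 14.3 / 3600 = 5.8709 hrs


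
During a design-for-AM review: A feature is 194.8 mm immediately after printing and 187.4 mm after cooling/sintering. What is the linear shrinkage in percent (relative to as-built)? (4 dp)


Shrinkage = ((194.8-187.4)/194.8)*100 = 3.7988 %


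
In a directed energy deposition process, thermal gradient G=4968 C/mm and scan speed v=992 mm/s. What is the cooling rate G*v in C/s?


CR = 4968 * 992 = 4928256 C/s


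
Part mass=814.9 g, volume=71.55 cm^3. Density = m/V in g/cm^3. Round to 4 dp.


rho = 814.9 / 71.55 = 11.3892 g/cm^3


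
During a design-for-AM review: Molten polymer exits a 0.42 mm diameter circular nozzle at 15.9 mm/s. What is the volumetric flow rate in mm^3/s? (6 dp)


A = pi*(0.42/2)^2 = 0.13854424 mm^2
Q = 0.13854424 * 15.9 = 2.202853 mm^3/s


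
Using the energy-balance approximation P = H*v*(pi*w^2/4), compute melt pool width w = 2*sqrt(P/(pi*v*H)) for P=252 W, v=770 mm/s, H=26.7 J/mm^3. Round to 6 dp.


w = 2*sqrt(252/(pi*770*26.7)) = 0.124926 mm


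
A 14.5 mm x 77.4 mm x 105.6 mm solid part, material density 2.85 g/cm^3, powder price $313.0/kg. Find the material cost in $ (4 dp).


V = 14.5 * 77.4 * 105.6 = 118514.88 mm^3 = 118.51488 cm^3
Mass = 118.51488 * 2.85 / 1000 = 0.33776741 kg
Cost = 0.33776741 * 313.0 = 105.7212 $


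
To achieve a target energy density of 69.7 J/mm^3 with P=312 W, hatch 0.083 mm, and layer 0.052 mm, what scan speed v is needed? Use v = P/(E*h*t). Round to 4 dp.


v = 312 / (69.7*0.083*0.052) = 1037.1472 mm/s


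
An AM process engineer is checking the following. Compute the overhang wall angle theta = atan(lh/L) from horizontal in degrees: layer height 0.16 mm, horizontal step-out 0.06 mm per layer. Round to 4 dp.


angle = atan(0.16/0.06) = 69.444 degrees


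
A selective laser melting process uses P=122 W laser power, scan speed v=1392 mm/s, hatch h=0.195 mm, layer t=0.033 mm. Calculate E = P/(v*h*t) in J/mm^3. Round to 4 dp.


E = 122 / (1392*0.195*0.033) = 13.6198 J/mm^3


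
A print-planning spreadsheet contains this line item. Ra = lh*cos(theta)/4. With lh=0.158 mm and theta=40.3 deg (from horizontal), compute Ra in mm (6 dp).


Ra = 0.158 * cos(40.3) / 4 = 0.030125 mm


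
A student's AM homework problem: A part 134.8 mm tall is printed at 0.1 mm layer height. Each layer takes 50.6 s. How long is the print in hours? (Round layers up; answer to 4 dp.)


Layers = ceil(134.8/0.1) = 1348
t = 1348 * 50.6 / 3600 = 18.9469 hrs


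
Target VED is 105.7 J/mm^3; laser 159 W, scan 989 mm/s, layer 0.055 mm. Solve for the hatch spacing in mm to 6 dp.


h = 159 / (105.7*989*0.055) = 0.027654 mm


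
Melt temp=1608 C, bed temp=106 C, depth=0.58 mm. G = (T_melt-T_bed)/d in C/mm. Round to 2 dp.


G = (1608-106)/0.58 = 2589.66 C/mm


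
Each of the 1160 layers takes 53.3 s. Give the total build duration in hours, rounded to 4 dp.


t = 1160 * 53.3 / 3600 = 17.1744 hrs


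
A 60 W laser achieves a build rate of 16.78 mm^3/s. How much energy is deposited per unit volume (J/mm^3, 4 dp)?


SE = 60 / 16.78 = 3.5757 J/mm^3


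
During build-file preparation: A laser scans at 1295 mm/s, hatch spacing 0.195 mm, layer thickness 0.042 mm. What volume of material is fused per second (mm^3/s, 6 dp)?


Rate = 1295 * 0.195 * 0.042 = 10.60605 mm^3/s


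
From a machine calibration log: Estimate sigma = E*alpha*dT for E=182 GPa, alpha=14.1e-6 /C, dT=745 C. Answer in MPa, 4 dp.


sigma = 182*1000 * 14.1e-6 * 745 = 1911.819 MPa


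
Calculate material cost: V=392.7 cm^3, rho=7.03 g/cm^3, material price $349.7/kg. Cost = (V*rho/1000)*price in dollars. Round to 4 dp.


Mass = 392.7*7.03/1000 = 2.760681 kg
Cost = 2.760681 * 349.7 = 965.4101 $


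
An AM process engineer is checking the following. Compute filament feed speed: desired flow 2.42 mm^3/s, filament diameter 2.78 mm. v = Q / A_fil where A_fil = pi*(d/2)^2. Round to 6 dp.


A = pi*(2.78/2)^2 = 6.069871
v = 2.42 / 6.069871 = 0.398691 mm/s


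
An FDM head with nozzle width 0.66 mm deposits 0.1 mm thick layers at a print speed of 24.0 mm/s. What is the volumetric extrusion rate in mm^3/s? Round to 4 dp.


Rate = 0.66 * 0.1 * 24.0 = 1.584 mm^3/s


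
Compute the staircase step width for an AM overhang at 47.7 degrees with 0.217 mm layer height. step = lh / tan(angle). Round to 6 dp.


step = 0.217 / tan(47.7) = 0.197455 mm


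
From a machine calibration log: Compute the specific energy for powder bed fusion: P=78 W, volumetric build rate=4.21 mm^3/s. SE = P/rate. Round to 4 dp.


SE = 78 / 4.21 = 18.5273 J/mm^3


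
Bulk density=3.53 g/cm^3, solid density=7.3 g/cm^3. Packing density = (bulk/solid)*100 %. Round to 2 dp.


Packing = (3.53/7.3)*100 = 48.36 %


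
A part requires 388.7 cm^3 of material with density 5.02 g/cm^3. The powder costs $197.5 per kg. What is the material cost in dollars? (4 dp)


Mass = 388.7*5.02/1000 = 1.951274 kg
Cost = 1.951274 * 197.5 = 385.3766 $


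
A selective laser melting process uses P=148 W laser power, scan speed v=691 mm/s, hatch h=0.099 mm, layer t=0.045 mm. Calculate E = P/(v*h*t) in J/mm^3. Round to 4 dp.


E = 148 / (691*0.099*0.045) = 48.0768 J/mm^3


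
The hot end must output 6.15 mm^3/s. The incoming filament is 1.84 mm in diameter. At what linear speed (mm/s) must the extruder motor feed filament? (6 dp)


A = pi*(1.84/2)^2 = 2.659044
v = 6.15 / 2.659044 = 2.312861 mm/s


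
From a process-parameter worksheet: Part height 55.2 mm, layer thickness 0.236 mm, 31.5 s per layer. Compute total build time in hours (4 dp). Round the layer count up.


Layers = ceil(55.2/0.236) = 234
t = 234 * 31.5 / 3600 = 2.0475 hrs


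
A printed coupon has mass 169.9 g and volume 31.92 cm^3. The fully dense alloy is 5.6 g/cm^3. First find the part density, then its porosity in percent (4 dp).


rho_part = 169.9 / 31.92 = 5.3226817 g/cm^3
Porosity = (1 - 5.3226817/5.6)*100 = 4.9521 %


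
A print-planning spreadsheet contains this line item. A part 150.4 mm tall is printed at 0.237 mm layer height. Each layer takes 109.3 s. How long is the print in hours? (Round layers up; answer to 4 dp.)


Layers = ceil(150.4/0.237) = 635
t = 635 * 109.3 / 3600 = 19.2793 hrs


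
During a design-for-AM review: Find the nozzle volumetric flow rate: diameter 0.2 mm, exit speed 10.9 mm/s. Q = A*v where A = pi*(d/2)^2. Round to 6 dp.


A = pi*(0.2/2)^2 = 0.03141593 mm^2
Q = 0.03141593 * 10.9 = 0.342434 mm^3/s


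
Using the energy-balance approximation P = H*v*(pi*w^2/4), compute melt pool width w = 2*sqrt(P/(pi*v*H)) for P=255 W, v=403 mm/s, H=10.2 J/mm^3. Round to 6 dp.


w = 2*sqrt(255/(pi*403*10.2)) = 0.281043 mm


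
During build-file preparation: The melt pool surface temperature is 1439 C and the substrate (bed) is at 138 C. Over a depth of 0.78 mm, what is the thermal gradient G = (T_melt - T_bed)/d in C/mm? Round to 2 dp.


G = (1439-138)/0.78 = 1667.95 C/mm


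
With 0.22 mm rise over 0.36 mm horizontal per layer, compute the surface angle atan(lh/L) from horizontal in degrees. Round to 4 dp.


angle = atan(0.22/0.36) = 31.4296 degrees


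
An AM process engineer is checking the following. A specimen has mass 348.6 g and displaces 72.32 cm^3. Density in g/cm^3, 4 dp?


rho = 348.6 / 72.32 = 4.8202 g/cm^3


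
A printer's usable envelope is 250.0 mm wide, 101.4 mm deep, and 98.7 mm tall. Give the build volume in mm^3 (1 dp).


V = 250.0 * 101.4 * 98.7 = 2502045.0 mm^3


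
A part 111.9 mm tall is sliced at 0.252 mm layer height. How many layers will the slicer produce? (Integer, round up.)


Layers = ceil(111.9/0.252) = 445


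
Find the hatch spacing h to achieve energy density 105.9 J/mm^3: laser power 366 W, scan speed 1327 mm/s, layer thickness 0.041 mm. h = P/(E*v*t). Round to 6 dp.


h = 366 / (105.9*1327*0.041) = 0.063523 mm


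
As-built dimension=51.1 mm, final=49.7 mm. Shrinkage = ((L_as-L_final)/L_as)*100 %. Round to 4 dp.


Shrinkage = ((51.1-49.7)/51.1)*100 = 2.7397 %


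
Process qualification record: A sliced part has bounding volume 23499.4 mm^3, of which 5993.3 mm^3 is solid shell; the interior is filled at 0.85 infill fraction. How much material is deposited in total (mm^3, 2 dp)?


V_infill = (23499.4 - 5993.3) * 0.85 = 14880.19
V_total = 5993.3 + 14880.19 = 20873.49 mm^3


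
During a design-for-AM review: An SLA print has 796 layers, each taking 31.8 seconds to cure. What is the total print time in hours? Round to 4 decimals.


t = 796 * 31.8 / 3600 = 7.0313 hrs


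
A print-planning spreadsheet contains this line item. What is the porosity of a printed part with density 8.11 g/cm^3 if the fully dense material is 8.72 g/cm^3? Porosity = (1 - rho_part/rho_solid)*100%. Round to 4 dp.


Porosity = (1-8.11/8.72)*100 = 6.9954 %


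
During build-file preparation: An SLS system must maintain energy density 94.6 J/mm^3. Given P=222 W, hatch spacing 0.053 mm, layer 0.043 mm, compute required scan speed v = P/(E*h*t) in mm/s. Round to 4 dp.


v = 222 / (94.6*0.053*0.043) = 1029.7161 mm/s


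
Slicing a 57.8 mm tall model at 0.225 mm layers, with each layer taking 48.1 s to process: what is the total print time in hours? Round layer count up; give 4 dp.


Layers = ceil(57.8/0.225) = 257
t = 257 * 48.1 / 3600 = 3.4338 hrs


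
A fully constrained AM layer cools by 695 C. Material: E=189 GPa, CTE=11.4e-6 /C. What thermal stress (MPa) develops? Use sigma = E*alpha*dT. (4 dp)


sigma = 189*1000 * 11.4e-6 * 695 = 1497.447 MPa


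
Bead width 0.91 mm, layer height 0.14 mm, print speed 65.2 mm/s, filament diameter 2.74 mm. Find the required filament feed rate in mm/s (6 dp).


Q = 0.91 * 0.14 * 65.2 = 8.30648 mm^3/s
A_fil = pi*(2.74/2)^2 = 5.89645525 mm^2
v_feed = 8.30648 / 5.89645525 = 1.408724 mm/s


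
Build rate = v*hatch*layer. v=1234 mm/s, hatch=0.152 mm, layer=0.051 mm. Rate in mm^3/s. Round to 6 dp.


Rate = 1234 * 0.152 * 0.051 = 9.565968 mm^3/s


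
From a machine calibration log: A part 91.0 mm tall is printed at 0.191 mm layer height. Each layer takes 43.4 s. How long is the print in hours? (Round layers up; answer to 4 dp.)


Layers = ceil(91.0/0.191) = 477
t = 477 * 43.4 / 3600 = 5.7505 hrs


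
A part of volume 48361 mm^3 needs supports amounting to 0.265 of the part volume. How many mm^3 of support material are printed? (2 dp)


V_support = 48361 * 0.265 = 12815.67 mm^3


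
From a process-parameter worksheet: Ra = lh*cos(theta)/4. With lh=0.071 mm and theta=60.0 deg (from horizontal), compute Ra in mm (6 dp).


Ra = 0.071 * cos(60.0) / 4 = 0.008875 mm


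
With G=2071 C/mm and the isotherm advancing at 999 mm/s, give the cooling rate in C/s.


CR = 2071 * 999 = 2068929 C/s


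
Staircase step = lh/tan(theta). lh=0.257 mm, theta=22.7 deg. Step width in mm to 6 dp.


step = 0.257 / tan(22.7) = 0.614378 mm


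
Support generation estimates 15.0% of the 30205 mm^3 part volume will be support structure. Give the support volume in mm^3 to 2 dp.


V_support = 30205 * 0.15 = 4530.75 mm^3


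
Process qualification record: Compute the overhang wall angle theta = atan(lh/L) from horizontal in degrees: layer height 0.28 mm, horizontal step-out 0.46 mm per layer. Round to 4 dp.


angle = atan(0.28/0.46) = 31.3287 degrees


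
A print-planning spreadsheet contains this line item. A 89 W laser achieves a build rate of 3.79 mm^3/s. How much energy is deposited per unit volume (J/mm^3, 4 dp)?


SE = 89 / 3.79 = 23.4828 J/mm^3


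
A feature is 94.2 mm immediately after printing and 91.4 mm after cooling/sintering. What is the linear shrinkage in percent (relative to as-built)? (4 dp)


Shrinkage = ((94.2-91.4)/94.2)*100 = 2.9724 %


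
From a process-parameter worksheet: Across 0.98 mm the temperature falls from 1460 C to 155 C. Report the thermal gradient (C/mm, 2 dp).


G = (1460-155)/0.98 = 1331.63 C/mm


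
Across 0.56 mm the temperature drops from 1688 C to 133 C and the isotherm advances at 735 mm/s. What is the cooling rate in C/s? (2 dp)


G = (1688-133)/0.56 = 2776.78571429 C/mm
CR = 2776.78571429 * 735 = 2040937.5 C/s


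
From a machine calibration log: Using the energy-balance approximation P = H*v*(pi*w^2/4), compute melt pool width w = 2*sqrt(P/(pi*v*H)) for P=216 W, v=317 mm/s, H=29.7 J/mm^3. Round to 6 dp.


w = 2*sqrt(216/(pi*317*29.7)) = 0.170913 mm


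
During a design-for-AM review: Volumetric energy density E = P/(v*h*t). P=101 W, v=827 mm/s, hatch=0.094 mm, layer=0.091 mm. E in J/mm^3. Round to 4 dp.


E = 101 / (827*0.094*0.091) = 14.2773 J/mm^3


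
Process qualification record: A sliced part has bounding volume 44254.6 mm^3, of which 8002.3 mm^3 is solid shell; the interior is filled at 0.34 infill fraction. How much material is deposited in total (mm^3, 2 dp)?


V_infill = (44254.6 - 8002.3) * 0.34 = 12325.78
V_total = 8002.3 + 12325.78 = 20328.08 mm^3


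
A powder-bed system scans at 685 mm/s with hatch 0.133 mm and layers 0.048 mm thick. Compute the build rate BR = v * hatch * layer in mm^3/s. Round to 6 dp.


Rate = 685 * 0.133 * 0.048 = 4.37304 mm^3/s


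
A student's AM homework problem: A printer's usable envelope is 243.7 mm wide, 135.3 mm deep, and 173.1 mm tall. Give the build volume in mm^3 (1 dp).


V = 243.7 * 135.3 * 173.1 = 5707558.8 mm^3


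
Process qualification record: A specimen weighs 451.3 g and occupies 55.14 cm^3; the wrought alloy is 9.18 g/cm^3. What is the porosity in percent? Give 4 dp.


rho_part = 451.3 / 55.14 = 8.18462096 g/cm^3
Porosity = (1 - 8.18462096/9.18)*100 = 10.8429 %


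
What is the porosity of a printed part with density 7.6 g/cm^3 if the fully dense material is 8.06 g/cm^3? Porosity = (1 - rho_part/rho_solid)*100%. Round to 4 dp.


Porosity = (1-7.6/8.06)*100 = 5.7072 %


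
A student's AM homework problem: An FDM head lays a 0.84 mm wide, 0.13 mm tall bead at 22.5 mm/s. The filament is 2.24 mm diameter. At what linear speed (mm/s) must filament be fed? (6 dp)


Q = 0.84 * 0.13 * 22.5 = 2.457 mm^3/s
A_fil = pi*(2.24/2)^2 = 3.94081382 mm^2
v_feed = 2.457 / 3.94081382 = 0.623475 mm/s


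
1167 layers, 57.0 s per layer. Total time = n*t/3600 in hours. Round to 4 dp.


t = 1167 * 57.0 / 3600 = 18.4775 hrs


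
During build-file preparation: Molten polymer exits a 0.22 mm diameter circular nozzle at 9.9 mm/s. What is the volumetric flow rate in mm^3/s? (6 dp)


A = pi*(0.22/2)^2 = 0.03801327 mm^2
Q = 0.03801327 * 9.9 = 0.376331 mm^3/s


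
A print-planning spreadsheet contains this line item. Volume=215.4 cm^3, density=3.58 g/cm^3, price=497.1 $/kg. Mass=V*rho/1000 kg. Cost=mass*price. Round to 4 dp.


Mass = 215.4*3.58/1000 = 0.771132 kg
Cost = 0.771132 * 497.1 = 383.3297 $


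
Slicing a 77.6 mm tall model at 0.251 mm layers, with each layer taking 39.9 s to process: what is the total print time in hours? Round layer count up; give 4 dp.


Layers = ceil(77.6/0.251) = 310
t = 310 * 39.9 / 3600 = 3.4358 hrs


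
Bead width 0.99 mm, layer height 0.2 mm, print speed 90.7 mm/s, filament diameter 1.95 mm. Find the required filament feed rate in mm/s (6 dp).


Q = 0.99 * 0.2 * 90.7 = 17.9586 mm^3/s
A_fil = pi*(1.95/2)^2 = 2.98647652 mm^2
v_feed = 17.9586 / 2.98647652 = 6.013307 mm/s


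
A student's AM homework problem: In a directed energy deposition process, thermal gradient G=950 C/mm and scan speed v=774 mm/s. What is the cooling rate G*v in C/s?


CR = 950 * 774 = 735300 C/s


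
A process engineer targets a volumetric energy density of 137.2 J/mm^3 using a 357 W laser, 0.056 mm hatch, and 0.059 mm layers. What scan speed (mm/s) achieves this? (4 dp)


v = 357 / (137.2*0.056*0.059) = 787.5426 mm/s


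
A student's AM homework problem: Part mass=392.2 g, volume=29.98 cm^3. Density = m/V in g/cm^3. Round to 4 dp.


rho = 392.2 / 29.98 = 13.0821 g/cm^3


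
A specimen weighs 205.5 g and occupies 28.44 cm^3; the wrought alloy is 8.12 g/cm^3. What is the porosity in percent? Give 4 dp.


rho_part = 205.5 / 28.44 = 7.2257384 g/cm^3
Porosity = (1 - 7.2257384/8.12)*100 = 11.0131 %


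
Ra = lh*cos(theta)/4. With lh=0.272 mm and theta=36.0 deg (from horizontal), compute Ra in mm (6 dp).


Ra = 0.272 * cos(36.0) / 4 = 0.055013 mm


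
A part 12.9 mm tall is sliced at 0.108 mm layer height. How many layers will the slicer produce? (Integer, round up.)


Layers = ceil(12.9/0.108) = 120


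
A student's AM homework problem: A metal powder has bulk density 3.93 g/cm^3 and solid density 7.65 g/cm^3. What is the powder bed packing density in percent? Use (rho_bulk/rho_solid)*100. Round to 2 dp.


Packing = (3.93/7.65)*100 = 51.37 %


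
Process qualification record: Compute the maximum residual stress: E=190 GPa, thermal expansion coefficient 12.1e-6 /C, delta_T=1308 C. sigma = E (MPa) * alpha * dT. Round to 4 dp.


sigma = 190*1000 * 12.1e-6 * 1308 = 3007.092 MPa


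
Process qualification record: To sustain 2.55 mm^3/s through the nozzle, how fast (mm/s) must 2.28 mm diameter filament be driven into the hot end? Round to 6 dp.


A = pi*(2.28/2)^2 = 4.082814
v = 2.55 / 4.082814 = 0.624569 mm/s


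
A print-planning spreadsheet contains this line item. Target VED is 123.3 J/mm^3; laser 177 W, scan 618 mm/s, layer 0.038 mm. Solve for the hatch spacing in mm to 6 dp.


h = 177 / (123.3*618*0.038) = 0.061128 mm


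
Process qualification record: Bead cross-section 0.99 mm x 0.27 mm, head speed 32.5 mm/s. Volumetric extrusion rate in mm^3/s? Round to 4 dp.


Rate = 0.99 * 0.27 * 32.5 = 8.6873 mm^3/s


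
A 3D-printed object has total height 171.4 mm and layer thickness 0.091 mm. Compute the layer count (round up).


Layers = ceil(171.4/0.091) = 1884


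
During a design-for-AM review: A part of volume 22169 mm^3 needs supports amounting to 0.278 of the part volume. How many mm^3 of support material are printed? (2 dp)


V_support = 22169 * 0.278 = 6162.98 mm^3


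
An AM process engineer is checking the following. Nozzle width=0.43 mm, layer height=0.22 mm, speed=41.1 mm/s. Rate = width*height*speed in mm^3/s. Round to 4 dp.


Rate = 0.43 * 0.22 * 41.1 = 3.8881 mm^3/s


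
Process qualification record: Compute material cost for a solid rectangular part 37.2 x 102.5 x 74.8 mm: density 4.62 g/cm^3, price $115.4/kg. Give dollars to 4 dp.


V = 37.2 * 102.5 * 74.8 = 285212.4 mm^3 = 285.2124 cm^3
Mass = 285.2124 * 4.62 / 1000 = 1.31768129 kg
Cost = 1.31768129 * 115.4 = 152.0604 $


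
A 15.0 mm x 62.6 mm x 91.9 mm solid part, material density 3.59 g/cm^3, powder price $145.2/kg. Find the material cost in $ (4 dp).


V = 15.0 * 62.6 * 91.9 = 86294.1 mm^3 = 86.2941 cm^3
Mass = 86.2941 * 3.59 / 1000 = 0.30979582 kg
Cost = 0.30979582 * 145.2 = 44.9824 $


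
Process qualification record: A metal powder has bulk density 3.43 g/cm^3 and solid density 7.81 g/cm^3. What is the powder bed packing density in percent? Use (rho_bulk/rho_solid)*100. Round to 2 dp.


Packing = (3.43/7.81)*100 = 43.92 %


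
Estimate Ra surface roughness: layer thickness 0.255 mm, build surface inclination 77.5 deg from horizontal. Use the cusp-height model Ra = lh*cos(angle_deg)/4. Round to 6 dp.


Ra = 0.255 * cos(77.5) / 4 = 0.013798 mm


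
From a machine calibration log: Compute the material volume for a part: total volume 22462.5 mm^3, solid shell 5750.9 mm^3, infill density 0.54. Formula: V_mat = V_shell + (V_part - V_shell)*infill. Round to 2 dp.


V_infill = (22462.5 - 5750.9) * 0.54 = 9024.26
V_total = 5750.9 + 9024.26 = 14775.16 mm^3


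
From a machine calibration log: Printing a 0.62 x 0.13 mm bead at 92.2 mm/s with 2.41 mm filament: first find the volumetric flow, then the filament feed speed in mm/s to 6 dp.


Q = 0.62 * 0.13 * 92.2 = 7.43132 mm^3/s
A_fil = pi*(2.41/2)^2 = 4.56167107 mm^2
v_feed = 7.43132 / 4.56167107 = 1.629078 mm/s


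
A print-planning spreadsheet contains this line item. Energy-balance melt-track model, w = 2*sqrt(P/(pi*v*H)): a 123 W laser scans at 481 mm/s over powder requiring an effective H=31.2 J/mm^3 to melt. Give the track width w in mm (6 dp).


w = 2*sqrt(123/(pi*481*31.2)) = 0.102155 mm


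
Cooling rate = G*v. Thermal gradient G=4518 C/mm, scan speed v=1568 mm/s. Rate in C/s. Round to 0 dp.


CR = 4518 * 1568 = 7084224 C/s


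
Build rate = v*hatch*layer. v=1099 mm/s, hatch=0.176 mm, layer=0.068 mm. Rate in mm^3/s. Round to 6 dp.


Rate = 1099 * 0.176 * 0.068 = 13.152832 mm^3/s


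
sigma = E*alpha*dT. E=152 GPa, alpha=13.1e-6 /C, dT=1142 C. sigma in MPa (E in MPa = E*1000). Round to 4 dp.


sigma = 152*1000 * 13.1e-6 * 1142 = 2273.9504 MPa


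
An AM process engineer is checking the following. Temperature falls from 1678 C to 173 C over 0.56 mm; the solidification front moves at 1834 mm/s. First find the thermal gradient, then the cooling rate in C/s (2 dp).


G = (1678-173)/0.56 = 2687.5 C/mm
CR = 2687.5 * 1834 = 4928875.0 C/s


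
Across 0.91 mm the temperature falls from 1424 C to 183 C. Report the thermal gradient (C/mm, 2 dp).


G = (1424-183)/0.91 = 1363.74 C/mm


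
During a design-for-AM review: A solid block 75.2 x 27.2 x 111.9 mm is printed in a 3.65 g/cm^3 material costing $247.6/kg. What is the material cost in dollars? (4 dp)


V = 75.2 * 27.2 * 111.9 = 228884.736 mm^3 = 228.884736 cm^3
Mass = 228.884736 * 3.65 / 1000 = 0.83542929 kg
Cost = 0.83542929 * 247.6 = 206.8523 $


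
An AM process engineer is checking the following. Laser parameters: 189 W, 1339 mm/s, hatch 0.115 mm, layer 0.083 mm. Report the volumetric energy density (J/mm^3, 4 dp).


E = 189 / (1339*0.115*0.083) = 14.7879 J/mm^3


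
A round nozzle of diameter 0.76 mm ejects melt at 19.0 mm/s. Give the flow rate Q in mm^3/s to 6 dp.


A = pi*(0.76/2)^2 = 0.45364598 mm^2
Q = 0.45364598 * 19.0 = 8.619274 mm^3/s


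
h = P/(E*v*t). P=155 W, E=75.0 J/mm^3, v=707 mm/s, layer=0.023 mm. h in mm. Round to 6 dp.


h = 155 / (75.0*707*0.023) = 0.127093 mm


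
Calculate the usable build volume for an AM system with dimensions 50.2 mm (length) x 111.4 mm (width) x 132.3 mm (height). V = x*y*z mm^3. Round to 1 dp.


V = 50.2 * 111.4 * 132.3 = 739858.6 mm^3


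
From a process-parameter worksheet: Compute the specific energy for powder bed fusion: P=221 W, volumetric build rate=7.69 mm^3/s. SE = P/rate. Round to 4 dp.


SE = 221 / 7.69 = 28.7386 J/mm^3


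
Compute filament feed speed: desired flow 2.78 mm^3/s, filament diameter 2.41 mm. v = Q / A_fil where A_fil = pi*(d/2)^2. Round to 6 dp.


A = pi*(2.41/2)^2 = 4.561671
v = 2.78 / 4.561671 = 0.609426 mm/s


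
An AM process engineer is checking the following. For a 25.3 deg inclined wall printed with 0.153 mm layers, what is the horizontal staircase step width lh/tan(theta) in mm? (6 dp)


step = 0.153 / tan(25.3) = 0.323674 mm


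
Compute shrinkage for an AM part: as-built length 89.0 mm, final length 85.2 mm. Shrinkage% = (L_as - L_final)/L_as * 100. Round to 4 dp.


Shrinkage = ((89.0-85.2)/89.0)*100 = 4.2697 %


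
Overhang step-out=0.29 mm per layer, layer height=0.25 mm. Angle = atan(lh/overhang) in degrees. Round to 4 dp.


angle = atan(0.25/0.29) = 40.7636 degrees


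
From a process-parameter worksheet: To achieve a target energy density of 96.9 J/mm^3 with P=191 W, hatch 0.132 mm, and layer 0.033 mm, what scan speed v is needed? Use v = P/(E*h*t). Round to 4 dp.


v = 191 / (96.9*0.132*0.033) = 452.5033 mm/s


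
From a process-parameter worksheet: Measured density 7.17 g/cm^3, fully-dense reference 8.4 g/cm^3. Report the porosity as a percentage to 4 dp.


Porosity = (1-7.17/8.4)*100 = 14.6429 %


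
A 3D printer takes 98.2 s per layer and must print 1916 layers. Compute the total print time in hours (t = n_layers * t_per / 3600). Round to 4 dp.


t = 1916 * 98.2 / 3600 = 52.2642 hrs


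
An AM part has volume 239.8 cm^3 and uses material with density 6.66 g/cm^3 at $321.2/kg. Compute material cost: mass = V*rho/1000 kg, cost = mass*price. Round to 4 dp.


Mass = 239.8*6.66/1000 = 1.597068 kg
Cost = 1.597068 * 321.2 = 512.9782 $


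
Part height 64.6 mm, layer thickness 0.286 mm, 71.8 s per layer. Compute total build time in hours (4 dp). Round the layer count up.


Layers = ceil(64.6/0.286) = 226
t = 226 * 71.8 / 3600 = 4.5074 hrs


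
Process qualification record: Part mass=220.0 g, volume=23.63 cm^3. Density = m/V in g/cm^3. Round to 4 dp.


rho = 220.0 / 23.63 = 9.3102 g/cm^3


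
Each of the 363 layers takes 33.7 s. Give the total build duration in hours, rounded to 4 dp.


t = 363 * 33.7 / 3600 = 3.3981 hrs


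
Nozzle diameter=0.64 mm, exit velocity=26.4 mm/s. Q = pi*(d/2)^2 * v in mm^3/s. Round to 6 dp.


A = pi*(0.64/2)^2 = 0.32169909 mm^2
Q = 0.32169909 * 26.4 = 8.492856 mm^3/s


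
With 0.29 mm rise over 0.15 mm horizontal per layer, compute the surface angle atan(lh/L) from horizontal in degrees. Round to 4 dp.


angle = atan(0.29/0.15) = 62.6501 degrees


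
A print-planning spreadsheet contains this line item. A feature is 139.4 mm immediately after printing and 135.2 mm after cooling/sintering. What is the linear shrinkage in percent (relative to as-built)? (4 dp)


Shrinkage = ((139.4-135.2)/139.4)*100 = 3.0129 %


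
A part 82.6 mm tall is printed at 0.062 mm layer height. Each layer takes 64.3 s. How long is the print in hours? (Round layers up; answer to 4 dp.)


Layers = ceil(82.6/0.062) = 1333
t = 1333 * 64.3 / 3600 = 23.8089 hrs


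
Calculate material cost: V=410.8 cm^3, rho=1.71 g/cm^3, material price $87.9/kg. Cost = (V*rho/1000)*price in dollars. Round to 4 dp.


Mass = 410.8*1.71/1000 = 0.702468 kg
Cost = 0.702468 * 87.9 = 61.7469 $


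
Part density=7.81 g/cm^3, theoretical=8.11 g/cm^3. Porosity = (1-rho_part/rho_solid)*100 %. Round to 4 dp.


Porosity = (1-7.81/8.11)*100 = 3.6991 %


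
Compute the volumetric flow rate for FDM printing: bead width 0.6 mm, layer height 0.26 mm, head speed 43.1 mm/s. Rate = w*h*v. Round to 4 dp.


Rate = 0.6 * 0.26 * 43.1 = 6.7236 mm^3/s


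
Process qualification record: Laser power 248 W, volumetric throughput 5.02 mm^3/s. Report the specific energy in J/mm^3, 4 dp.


SE = 248 / 5.02 = 49.4024 J/mm^3


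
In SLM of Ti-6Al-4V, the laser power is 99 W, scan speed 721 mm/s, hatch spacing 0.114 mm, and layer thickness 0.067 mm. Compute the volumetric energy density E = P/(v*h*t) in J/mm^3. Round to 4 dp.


E = 99 / (721*0.114*0.067) = 17.9771 J/mm^3


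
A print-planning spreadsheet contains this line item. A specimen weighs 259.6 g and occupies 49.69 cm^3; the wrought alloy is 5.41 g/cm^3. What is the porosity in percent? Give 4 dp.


rho_part = 259.6 / 49.69 = 5.22439123 g/cm^3
Porosity = (1 - 5.22439123/5.41)*100 = 3.4308 %


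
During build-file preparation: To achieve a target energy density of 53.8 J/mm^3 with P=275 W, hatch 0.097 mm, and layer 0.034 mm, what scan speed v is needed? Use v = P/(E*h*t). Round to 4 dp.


v = 275 / (53.8*0.097*0.034) = 1549.886 mm/s


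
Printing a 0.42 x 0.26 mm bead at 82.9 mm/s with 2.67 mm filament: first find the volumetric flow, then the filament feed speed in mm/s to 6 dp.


Q = 0.42 * 0.26 * 82.9 = 9.05268 mm^3/s
A_fil = pi*(2.67/2)^2 = 5.59902497 mm^2
v_feed = 9.05268 / 5.59902497 = 1.616832 mm/s


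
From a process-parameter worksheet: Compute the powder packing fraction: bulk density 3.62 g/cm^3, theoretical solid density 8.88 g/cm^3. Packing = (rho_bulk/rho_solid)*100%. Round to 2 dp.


Packing = (3.62/8.88)*100 = 40.77 %


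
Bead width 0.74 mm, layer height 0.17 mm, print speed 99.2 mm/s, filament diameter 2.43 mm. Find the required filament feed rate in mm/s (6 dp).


Q = 0.74 * 0.17 * 99.2 = 12.47936 mm^3/s
A_fil = pi*(2.43/2)^2 = 4.63769762 mm^2
v_feed = 12.47936 / 4.63769762 = 2.690852 mm/s


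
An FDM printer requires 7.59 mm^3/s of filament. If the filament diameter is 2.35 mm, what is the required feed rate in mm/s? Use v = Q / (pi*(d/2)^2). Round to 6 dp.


A = pi*(2.35/2)^2 = 4.337361
v = 7.59 / 4.337361 = 1.749912 mm/s


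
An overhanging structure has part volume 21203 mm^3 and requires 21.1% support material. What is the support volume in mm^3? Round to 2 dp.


V_support = 21203 * 0.211 = 4473.83 mm^3


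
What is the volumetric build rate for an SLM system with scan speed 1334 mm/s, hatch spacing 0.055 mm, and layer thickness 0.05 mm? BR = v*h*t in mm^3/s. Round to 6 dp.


Rate = 1334 * 0.055 * 0.05 = 3.6685 mm^3/s


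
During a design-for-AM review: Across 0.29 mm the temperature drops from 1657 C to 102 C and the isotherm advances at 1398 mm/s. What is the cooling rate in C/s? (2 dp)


G = (1657-102)/0.29 = 5362.06896552 C/mm
CR = 5362.06896552 * 1398 = 7496172.41 C/s


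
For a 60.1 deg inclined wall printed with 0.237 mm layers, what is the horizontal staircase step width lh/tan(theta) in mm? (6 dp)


step = 0.237 / tan(60.1) = 0.136281 mm


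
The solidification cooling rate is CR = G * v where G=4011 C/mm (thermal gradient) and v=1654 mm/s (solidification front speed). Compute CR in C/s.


CR = 4011 * 1654 = 6634194 C/s


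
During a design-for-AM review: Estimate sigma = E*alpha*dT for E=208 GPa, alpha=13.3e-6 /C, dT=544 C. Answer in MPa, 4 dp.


sigma = 208*1000 * 13.3e-6 * 544 = 1504.9216 MPa


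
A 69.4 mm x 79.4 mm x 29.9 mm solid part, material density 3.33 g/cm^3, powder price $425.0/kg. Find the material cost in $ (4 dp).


V = 69.4 * 79.4 * 29.9 = 164759.764 mm^3 = 164.759764 cm^3
Mass = 164.759764 * 3.33 / 1000 = 0.54865001 kg
Cost = 0.54865001 * 425.0 = 233.1763 $


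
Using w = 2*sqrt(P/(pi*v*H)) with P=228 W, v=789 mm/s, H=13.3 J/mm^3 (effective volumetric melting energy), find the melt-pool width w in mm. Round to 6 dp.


w = 2*sqrt(228/(pi*789*13.3)) = 0.166325 mm


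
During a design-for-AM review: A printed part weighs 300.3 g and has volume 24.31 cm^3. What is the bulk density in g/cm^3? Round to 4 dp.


rho = 300.3 / 24.31 = 12.3529 g/cm^3


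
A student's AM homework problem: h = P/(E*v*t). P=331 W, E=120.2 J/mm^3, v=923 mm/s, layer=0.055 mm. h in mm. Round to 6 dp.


h = 331 / (120.2*923*0.055) = 0.054245 mm


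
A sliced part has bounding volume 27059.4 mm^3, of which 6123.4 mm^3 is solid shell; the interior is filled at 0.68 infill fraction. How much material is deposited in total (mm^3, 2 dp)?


V_infill = (27059.4 - 6123.4) * 0.68 = 14236.48
V_total = 6123.4 + 14236.48 = 20359.88 mm^3


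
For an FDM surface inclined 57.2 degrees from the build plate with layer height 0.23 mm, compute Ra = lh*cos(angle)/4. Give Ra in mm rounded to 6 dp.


Ra = 0.23 * cos(57.2) / 4 = 0.031148 mm


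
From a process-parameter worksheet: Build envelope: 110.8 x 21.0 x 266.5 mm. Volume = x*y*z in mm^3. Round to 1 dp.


V = 110.8 * 21.0 * 266.5 = 620092.2 mm^3


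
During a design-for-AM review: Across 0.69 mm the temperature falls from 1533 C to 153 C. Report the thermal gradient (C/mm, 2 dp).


G = (1533-153)/0.69 = 2000.0 C/mm


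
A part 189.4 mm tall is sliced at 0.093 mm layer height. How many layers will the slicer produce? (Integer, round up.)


Layers = ceil(189.4/0.093) = 2037


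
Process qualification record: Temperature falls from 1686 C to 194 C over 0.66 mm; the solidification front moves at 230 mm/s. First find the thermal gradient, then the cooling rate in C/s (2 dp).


G = (1686-194)/0.66 = 2260.60606061 C/mm
CR = 2260.60606061 * 230 = 519939.39 C/s


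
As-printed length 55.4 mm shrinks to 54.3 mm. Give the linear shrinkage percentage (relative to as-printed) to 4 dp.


Shrinkage = ((55.4-54.3)/55.4)*100 = 1.9856 %


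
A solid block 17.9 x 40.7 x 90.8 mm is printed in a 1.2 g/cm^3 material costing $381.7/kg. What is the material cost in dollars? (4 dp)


V = 17.9 * 40.7 * 90.8 = 66150.524 mm^3 = 66.150524 cm^3
Mass = 66.150524 * 1.2 / 1000 = 0.07938063 kg
Cost = 0.07938063 * 381.7 = 30.2996 $


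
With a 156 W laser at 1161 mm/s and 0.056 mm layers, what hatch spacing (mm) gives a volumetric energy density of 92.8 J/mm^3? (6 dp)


h = 156 / (92.8*1161*0.056) = 0.025856 mm


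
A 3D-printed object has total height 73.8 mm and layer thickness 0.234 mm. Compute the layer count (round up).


Layers = ceil(73.8/0.234) = 316


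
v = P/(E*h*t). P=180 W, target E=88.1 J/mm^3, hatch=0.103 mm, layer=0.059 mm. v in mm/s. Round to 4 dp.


v = 180 / (88.1*0.103*0.059) = 336.2075 mm/s


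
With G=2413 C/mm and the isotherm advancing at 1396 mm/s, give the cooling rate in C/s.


CR = 2413 * 1396 = 3368548 C/s


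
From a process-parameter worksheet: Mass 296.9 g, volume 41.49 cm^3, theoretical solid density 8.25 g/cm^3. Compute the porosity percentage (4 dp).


rho_part = 296.9 / 41.49 = 7.15594119 g/cm^3
Porosity = (1 - 7.15594119/8.25)*100 = 13.2613 %


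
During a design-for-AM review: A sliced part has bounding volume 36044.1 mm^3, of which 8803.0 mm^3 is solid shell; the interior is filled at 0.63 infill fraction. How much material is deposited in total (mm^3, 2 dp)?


V_infill = (36044.1 - 8803.0) * 0.63 = 17161.89
V_total = 8803.0 + 17161.89 = 25964.89 mm^3


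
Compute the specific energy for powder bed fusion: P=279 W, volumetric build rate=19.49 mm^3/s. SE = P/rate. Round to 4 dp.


SE = 279 / 19.49 = 14.315 J/mm^3


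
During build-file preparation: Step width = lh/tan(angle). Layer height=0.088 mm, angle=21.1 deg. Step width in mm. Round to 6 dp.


step = 0.088 / tan(21.1) = 0.228057 mm


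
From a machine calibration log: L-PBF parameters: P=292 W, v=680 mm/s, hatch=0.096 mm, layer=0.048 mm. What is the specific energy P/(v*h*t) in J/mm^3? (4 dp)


Build rate = 680 * 0.096 * 0.048 = 3.13344 mm^3/s
SE = 292 / 3.13344 = 93.1883 J/mm^3


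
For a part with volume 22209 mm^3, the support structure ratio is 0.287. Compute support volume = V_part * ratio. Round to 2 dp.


V_support = 22209 * 0.287 = 6373.98 mm^3


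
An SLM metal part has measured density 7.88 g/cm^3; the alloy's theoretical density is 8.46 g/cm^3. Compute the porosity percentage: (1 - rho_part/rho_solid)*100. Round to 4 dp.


Porosity = (1-7.88/8.46)*100 = 6.8558 %


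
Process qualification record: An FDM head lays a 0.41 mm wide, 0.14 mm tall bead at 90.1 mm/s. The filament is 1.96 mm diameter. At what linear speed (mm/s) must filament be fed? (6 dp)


Q = 0.41 * 0.14 * 90.1 = 5.17174 mm^3/s
A_fil = pi*(1.96/2)^2 = 3.01718558 mm^2
v_feed = 5.17174 / 3.01718558 = 1.714094 mm/s


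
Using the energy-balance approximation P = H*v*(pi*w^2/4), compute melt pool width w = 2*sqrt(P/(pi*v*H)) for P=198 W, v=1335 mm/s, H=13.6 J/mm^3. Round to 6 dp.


w = 2*sqrt(198/(pi*1335*13.6)) = 0.117836 mm


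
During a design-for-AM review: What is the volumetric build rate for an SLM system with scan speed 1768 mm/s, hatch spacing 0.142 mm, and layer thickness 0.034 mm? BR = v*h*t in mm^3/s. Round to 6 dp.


Rate = 1768 * 0.142 * 0.034 = 8.535904 mm^3/s


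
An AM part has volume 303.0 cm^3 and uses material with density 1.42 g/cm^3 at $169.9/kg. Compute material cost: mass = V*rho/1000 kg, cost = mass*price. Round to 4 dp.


Mass = 303.0*1.42/1000 = 0.43026 kg
Cost = 0.43026 * 169.9 = 73.1012 $


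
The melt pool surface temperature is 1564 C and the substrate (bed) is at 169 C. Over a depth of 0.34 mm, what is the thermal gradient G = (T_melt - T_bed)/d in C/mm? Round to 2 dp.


G = (1564-169)/0.34 = 4102.94 C/mm


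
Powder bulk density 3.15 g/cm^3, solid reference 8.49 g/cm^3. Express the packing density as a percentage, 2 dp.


Packing = (3.15/8.49)*100 = 37.1 %


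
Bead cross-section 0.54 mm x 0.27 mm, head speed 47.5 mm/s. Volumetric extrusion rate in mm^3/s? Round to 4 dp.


Rate = 0.54 * 0.27 * 47.5 = 6.9255 mm^3/s


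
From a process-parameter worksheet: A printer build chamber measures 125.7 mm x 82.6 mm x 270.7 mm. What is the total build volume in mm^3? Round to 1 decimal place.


V = 125.7 * 82.6 * 270.7 = 2810629.4 mm^3


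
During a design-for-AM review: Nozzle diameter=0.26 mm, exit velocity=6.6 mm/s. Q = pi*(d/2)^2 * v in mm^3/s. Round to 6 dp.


A = pi*(0.26/2)^2 = 0.05309292 mm^2
Q = 0.05309292 * 6.6 = 0.350413 mm^3/s


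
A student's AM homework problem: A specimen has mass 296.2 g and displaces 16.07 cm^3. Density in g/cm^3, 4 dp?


rho = 296.2 / 16.07 = 18.4319 g/cm^3


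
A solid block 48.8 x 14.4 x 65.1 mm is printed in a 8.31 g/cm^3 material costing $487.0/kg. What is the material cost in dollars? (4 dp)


V = 48.8 * 14.4 * 65.1 = 45747.072 mm^3 = 45.747072 cm^3
Mass = 45.747072 * 8.31 / 1000 = 0.38015817 kg
Cost = 0.38015817 * 487.0 = 185.137 $


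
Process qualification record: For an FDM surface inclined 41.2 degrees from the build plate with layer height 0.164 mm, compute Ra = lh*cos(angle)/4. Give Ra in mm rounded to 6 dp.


Ra = 0.164 * cos(41.2) / 4 = 0.030849 mm


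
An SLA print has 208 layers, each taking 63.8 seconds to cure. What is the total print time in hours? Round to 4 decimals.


t = 208 * 63.8 / 3600 = 3.6862 hrs
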